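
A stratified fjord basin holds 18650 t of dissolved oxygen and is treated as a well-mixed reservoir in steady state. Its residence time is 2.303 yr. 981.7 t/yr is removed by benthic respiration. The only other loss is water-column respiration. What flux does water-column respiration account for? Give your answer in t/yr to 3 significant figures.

7120 t/yr

Total removal F = M/τ = 18650 / 2.303 = 8098 t/yr.
Water-column respiration = F − (981.7) = 8098 − 981.7 = 7116 t/yr.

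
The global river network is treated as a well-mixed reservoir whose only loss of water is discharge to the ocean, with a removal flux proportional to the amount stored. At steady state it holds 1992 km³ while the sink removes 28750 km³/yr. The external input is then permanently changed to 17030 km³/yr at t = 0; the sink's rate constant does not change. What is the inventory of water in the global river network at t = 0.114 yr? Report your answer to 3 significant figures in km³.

τ = M₀/F₀ = 1992/28750 = 0.06929 yr; rate constant k = 1/τ.
New steady state M_∞ = F₁/k = F₁·τ = 17030 × 0.06929 = 1180.0 km³.
M(t) = M_∞ + (M₀ − M_∞)·e^(−t/τ); t/τ = 0.114/0.06929 = 1.645, so e^(−t/τ) = 0.1929.
M(t) = 1180.0 + 812.0 × 0.1929 = 1336.6 km³.

1340 km³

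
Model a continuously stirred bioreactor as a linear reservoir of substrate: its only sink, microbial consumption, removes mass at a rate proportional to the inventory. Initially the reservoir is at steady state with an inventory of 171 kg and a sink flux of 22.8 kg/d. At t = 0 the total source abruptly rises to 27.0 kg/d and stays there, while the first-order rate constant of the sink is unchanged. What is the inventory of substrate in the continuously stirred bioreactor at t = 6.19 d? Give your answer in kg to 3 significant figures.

τ = M₀/F₀ = 171/22.8 = 7.500 d; rate constant k = 1/τ.
New steady state M_∞ = F₁/k = F₁·τ = 27.0 × 7.500 = 202.50 kg.
M(t) = M_∞ + (M₀ − M_∞)·e^(−t/τ); t/τ = 6.19/7.500 = 0.8253, so e^(−t/τ) = 0.4381.
M(t) = 202.50 − 31.50 × 0.4381 = 188.70 kg.

189 kg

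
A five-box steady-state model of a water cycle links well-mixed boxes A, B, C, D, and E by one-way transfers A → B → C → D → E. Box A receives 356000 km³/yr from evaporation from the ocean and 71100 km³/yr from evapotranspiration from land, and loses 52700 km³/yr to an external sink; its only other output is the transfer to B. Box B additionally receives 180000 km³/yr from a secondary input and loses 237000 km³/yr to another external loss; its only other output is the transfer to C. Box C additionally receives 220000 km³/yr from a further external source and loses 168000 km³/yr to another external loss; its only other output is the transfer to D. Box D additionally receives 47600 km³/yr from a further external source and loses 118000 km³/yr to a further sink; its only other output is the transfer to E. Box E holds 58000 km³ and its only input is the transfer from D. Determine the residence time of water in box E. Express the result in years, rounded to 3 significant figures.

0.194 yr

Box A: F(A→B) = (356000 + 71100) − 52700 = 374400 km³/yr.
Box B: F(B→C) = (374400 + 180000) − 237000 = 317400 km³/yr.
Box C: F(C→D) = (317400 + 220000) − 168000 = 369400 km³/yr.
Box D: F(D→E) = (369400 + 47600) − 118000 = 299000 km³/yr.
Box E throughput = its input = 299000 km³/yr; τ = 58000 / 299000 = 0.1940 yr.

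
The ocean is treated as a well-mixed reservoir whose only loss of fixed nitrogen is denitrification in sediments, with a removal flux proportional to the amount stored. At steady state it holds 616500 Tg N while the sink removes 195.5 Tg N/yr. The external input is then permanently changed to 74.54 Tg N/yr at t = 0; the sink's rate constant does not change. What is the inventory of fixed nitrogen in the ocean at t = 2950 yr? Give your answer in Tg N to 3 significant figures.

Residence time τ = M₀/F₀ = 3153 yr. The eventual steady state is M_∞ = M₀·(F₁/F₀) = 616500 × 74.54/195.5 = 235060 Tg N.
The anomaly ΔM(t) = M(t) − M_∞ decays as ΔM₀·e^(−t/τ) with ΔM₀ = 616500 − 235060 = 381400 Tg N.
At t = 2950 yr, e^(−t/τ) = e^(−0.9355) = 0.3924, so ΔM = 149700 Tg N and M = 235060 + 149700 = 384730 Tg N.

385000 Tg N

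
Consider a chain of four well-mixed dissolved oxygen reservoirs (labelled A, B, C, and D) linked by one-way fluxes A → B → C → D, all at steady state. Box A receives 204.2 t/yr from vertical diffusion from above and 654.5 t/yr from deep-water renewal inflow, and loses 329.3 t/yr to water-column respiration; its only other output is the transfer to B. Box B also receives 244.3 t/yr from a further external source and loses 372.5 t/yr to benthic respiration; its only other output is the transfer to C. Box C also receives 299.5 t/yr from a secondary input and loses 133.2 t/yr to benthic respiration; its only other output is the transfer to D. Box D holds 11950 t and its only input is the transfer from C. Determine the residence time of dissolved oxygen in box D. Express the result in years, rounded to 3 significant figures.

21.1 yr

Box A: F(A→B) = (204.2 + 654.5) − 329.3 = 529.40 t/yr.
Box B: F(B→C) = (529.40 + 244.3) − 372.5 = 401.20 t/yr.
Box C: F(C→D) = (401.20 + 299.5) − 133.2 = 567.50 t/yr.
Box D throughput = its input = 567.50 t/yr; τ = 11950 / 567.50 = 21.06 yr.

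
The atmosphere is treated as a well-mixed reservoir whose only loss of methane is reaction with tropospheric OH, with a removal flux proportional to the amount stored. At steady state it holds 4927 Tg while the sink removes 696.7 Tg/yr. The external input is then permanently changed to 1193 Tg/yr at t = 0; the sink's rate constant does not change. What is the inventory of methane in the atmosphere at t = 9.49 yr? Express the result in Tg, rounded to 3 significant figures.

The sink rate constant is k = F₀/M₀ = 696.7/4927 = 0.1414 yr⁻¹.
Solving dM/dt = F₁ − kM with M(0) = M₀ gives M(t) = F₁/k + (M₀ − F₁/k)·e^(−kt).
F₁/k = 1193/0.1414 = 8436.8 Tg; kt = 0.1414 × 9.49 = 1.342, e^(−kt) = 0.2613.
M(9.49) = 8436.8 + (4927 − 8436.8) × 0.2613 = 8436.8 − 917.3 = 7519.5 Tg.

7520 Tg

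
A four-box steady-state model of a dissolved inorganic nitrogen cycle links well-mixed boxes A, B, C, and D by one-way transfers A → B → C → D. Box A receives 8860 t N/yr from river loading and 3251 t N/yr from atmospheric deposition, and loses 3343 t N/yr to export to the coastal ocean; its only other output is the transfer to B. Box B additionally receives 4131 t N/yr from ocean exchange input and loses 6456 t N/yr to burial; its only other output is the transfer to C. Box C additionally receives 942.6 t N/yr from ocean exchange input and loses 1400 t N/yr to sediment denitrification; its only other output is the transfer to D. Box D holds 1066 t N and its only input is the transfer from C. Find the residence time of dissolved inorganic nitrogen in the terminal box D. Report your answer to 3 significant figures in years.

Box A: F(A→B) = (8860 + 3251) − 3343 = 8768.0 t N/yr.
Box B: F(B→C) = (8768.0 + 4131) − 6456 = 6443.0 t N/yr.
Box C: F(C→D) = (6443.0 + 942.6) − 1400 = 5985.6 t N/yr.
Box D throughput = its input = 5985.6 t N/yr; τ = 1066 / 5985.6 = 0.1781 yr.

0.178 yr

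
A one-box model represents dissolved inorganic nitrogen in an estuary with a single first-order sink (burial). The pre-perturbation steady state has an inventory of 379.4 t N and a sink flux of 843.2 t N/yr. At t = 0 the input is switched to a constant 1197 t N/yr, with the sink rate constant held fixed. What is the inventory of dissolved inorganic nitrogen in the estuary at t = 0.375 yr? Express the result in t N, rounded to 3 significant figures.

469 t N

The sink rate constant is k = F₀/M₀ = 843.2/379.4 = 2.222 yr⁻¹.
Solving dM/dt = F₁ − kM with M(0) = M₀ gives M(t) = F₁/k + (M₀ − F₁/k)·e^(−kt).
F₁/k = 1197/2.222 = 538.59 t N; kt = 2.222 × 0.375 = 0.8334, e^(−kt) = 0.4346.
M(0.375) = 538.59 + (379.4 − 538.59) × 0.4346 = 538.59 − 69.18 = 469.41 t N.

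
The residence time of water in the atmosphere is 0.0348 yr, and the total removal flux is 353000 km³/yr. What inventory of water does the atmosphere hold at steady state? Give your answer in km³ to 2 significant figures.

τ = M/F ⇒ M = τ × F = 0.0348 × 353000 = 12280 km³.

12000 km³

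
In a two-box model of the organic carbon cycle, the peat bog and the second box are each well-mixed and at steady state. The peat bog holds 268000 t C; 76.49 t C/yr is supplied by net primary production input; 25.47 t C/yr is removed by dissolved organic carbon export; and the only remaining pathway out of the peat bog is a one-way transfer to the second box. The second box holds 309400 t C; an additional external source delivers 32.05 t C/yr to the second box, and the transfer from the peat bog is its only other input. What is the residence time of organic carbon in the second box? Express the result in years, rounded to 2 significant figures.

Balance the peat bog: ΣF_in = 76.490 t C/yr.
Transfer to the second box = ΣF_in − (25.47) = 51.020 t C/yr.
Total input to the second box = 51.020 + 32.05 = 83.070 t C/yr; at steady state this equals its total output.
τ = M / F = 309400 / 83.070 = 3725 yr.

3700 yr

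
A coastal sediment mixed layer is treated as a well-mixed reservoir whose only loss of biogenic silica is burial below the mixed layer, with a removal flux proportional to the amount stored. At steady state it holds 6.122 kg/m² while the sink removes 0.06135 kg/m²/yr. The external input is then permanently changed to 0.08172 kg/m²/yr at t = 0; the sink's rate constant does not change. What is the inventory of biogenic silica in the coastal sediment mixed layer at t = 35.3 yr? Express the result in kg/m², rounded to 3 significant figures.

6.73 kg/m²

Residence time τ = M₀/F₀ = 99.79 yr. The eventual steady state is M_∞ = M₀·(F₁/F₀) = 6.122 × 0.08172/0.06135 = 8.1547 kg/m².
The anomaly ΔM(t) = M(t) − M_∞ decays as ΔM₀·e^(−t/τ) with ΔM₀ = 6.122 − 8.1547 = −2.033 kg/m².
At t = 35.3 yr, e^(−t/τ) = e^(−0.3537) = 0.7021, so ΔM = −1.427 kg/m² and M = 8.1547 − 1.427 = 6.7276 kg/m².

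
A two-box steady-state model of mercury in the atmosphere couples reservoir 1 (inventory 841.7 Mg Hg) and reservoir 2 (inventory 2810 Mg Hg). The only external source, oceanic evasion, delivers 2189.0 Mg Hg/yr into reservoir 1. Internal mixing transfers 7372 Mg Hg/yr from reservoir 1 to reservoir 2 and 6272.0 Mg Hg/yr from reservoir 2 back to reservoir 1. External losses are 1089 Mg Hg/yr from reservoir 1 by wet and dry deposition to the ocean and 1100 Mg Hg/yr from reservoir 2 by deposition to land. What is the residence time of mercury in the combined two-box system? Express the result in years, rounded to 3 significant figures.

Treat the two boxes together as one reservoir: the mixing fluxes between them are internal recycling, so τ = ΣM / Σ(external losses).
M_total = 841.7 + 2810 = 3651.7 Mg Hg.
ΣF_external_out = 1089 + 1100 = 2189.0 Mg Hg/yr.
τ = M_total / ΣF_ext = 3651.7 / 2189.0 = 1.668 yr.

1.67 yr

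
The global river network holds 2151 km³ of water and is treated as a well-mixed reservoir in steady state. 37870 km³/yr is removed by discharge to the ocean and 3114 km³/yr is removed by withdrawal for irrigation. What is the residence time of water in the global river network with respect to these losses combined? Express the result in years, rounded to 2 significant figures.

Total removal = 37870 + 3114 = 40984 km³/yr.
τ = M / ΣF_out = 2151 / 40984 = 0.05248 yr.

0.052 yr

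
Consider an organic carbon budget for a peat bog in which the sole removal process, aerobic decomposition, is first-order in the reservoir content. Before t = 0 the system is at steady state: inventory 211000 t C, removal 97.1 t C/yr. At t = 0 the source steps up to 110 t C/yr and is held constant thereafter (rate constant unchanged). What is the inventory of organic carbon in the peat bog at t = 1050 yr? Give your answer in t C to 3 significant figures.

222000 t C

τ = M₀/F₀ = 211000/97.1 = 2173 yr; rate constant k = 1/τ.
New steady state M_∞ = F₁/k = F₁·τ = 110 × 2173 = 239030 t C.
M(t) = M_∞ + (M₀ − M_∞)·e^(−t/τ); t/τ = 1050/2173 = 0.4832, so e^(−t/τ) = 0.6168.
M(t) = 239030 − 28030 × 0.6168 = 221740 t C.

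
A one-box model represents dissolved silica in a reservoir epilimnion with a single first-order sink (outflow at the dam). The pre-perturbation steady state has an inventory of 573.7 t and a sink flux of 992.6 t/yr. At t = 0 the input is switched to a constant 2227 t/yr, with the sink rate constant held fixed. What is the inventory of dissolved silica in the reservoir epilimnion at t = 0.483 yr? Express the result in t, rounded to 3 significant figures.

978 t

Residence time τ = M₀/F₀ = 0.5780 yr. The eventual steady state is M_∞ = M₀·(F₁/F₀) = 573.7 × 2227/992.6 = 1287.2 t.
The anomaly ΔM(t) = M(t) − M_∞ decays as ΔM₀·e^(−t/τ) with ΔM₀ = 573.7 − 1287.2 = −713.5 t.
At t = 0.483 yr, e^(−t/τ) = e^(−0.8357) = 0.4336, so ΔM = −309.3 t and M = 1287.2 − 309.3 = 977.81 t.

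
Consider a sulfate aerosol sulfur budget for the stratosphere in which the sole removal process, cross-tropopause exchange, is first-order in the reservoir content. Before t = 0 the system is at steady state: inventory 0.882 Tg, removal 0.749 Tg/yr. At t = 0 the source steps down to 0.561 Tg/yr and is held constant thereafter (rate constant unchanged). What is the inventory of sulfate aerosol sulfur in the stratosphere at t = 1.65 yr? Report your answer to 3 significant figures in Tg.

0.715 Tg

The sink rate constant is k = F₀/M₀ = 0.749/0.882 = 0.8492 yr⁻¹.
Solving dM/dt = F₁ − kM with M(0) = M₀ gives M(t) = F₁/k + (M₀ − F₁/k)·e^(−kt).
F₁/k = 0.561/0.8492 = 0.66062 Tg; kt = 0.8492 × 1.65 = 1.401, e^(−kt) = 0.2463.
M(1.65) = 0.66062 + (0.882 − 0.66062) × 0.2463 = 0.66062 + 0.05453 = 0.71514 Tg.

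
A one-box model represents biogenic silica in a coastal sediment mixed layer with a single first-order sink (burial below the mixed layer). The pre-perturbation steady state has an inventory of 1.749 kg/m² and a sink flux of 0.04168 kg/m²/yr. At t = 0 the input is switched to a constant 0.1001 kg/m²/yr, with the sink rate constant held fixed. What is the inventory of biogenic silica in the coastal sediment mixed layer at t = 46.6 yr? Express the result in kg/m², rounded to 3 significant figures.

3.39 kg/m²

Residence time τ = M₀/F₀ = 41.96 yr. The eventual steady state is M_∞ = M₀·(F₁/F₀) = 1.749 × 0.1001/0.04168 = 4.2005 kg/m².
The anomaly ΔM(t) = M(t) − M_∞ decays as ΔM₀·e^(−t/τ) with ΔM₀ = 1.749 − 4.2005 = −2.451 kg/m².
At t = 46.6 yr, e^(−t/τ) = e^(−1.111) = 0.3294, so ΔM = −0.8075 kg/m² and M = 4.2005 − 0.8075 = 3.3930 kg/m².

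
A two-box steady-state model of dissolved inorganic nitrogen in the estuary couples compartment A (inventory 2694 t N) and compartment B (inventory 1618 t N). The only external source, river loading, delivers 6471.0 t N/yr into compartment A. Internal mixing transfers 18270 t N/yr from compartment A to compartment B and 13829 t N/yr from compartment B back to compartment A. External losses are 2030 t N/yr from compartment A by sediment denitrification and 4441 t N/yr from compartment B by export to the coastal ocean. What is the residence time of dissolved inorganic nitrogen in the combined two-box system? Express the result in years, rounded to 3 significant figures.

0.666 yr

For the system as a whole, the A↔B exchange is internal and contributes nothing to the throughput; only the external sinks remove mass.
M_total = 2694 + 1618 = 4312.0 t N.
ΣF_external_out = 2030 + 4441 = 6471.0 t N/yr.
τ = M_total / ΣF_ext = 4312.0 / 6471.0 = 0.6664 yr.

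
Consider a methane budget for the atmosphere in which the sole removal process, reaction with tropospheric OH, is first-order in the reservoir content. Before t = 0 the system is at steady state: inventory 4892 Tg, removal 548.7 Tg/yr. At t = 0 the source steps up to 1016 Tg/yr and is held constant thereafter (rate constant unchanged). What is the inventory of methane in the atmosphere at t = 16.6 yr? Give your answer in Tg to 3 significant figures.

Residence time τ = M₀/F₀ = 8.916 yr. The eventual steady state is M_∞ = M₀·(F₁/F₀) = 4892 × 1016/548.7 = 9058.3 Tg.
The anomaly ΔM(t) = M(t) − M_∞ decays as ΔM₀·e^(−t/τ) with ΔM₀ = 4892 − 9058.3 = −4166 Tg.
At t = 16.6 yr, e^(−t/τ) = e^(−1.862) = 0.1554, so ΔM = −647.3 Tg and M = 9058.3 − 647.3 = 8410.9 Tg.

8410 Tg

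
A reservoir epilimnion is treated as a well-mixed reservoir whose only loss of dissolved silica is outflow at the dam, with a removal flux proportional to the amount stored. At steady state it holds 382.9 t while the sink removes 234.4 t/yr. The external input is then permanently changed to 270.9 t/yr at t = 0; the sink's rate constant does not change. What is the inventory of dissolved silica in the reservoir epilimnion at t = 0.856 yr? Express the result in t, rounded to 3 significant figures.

407 t

The sink rate constant is k = F₀/M₀ = 234.4/382.9 = 0.6122 yr⁻¹.
Solving dM/dt = F₁ − kM with M(0) = M₀ gives M(t) = F₁/k + (M₀ − F₁/k)·e^(−kt).
F₁/k = 270.9/0.6122 = 442.52 t; kt = 0.6122 × 0.856 = 0.5240, e^(−kt) = 0.5921.
M(0.856) = 442.52 + (382.9 − 442.52) × 0.5921 = 442.52 − 35.31 = 407.22 t.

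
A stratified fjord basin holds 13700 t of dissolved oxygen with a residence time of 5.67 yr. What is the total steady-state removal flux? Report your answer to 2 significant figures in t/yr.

F = M / τ = 13700 / 5.67 = 2416 t/yr.

2400 t/yr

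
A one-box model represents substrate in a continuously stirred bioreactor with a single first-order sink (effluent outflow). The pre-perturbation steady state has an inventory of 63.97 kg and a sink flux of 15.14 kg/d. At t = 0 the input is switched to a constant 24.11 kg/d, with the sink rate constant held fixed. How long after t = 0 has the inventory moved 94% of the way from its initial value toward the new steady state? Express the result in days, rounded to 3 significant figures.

τ = M₀/F₀ = 63.97/15.14 = 4.225 d.
The remaining gap fraction is e^(−t/τ); 94% covered ⇒ e^(−t/τ) = 0.0600.
t = −τ ln(0.0600) = 4.225 × 2.813 = 11.89 d.

11.9 d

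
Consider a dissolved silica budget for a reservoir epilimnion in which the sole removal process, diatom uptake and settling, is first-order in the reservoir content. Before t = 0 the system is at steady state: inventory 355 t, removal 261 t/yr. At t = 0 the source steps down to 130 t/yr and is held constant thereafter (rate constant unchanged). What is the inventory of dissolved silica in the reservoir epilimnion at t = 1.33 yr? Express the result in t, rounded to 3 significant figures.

244 t

Residence time τ = M₀/F₀ = 1.360 yr. The eventual steady state is M_∞ = M₀·(F₁/F₀) = 355 × 130/261 = 176.82 t.
The anomaly ΔM(t) = M(t) − M_∞ decays as ΔM₀·e^(−t/τ) with ΔM₀ = 355 − 176.82 = 178.2 t.
At t = 1.33 yr, e^(−t/τ) = e^(−0.9778) = 0.3761, so ΔM = 67.02 t and M = 176.82 + 67.02 = 243.84 t.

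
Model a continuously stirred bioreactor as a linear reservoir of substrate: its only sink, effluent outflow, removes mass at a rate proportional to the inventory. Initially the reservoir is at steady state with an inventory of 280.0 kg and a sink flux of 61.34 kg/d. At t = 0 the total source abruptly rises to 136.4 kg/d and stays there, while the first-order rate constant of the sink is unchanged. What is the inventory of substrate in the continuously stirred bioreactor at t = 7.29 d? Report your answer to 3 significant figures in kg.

τ = M₀/F₀ = 280.0/61.34 = 4.565 d; rate constant k = 1/τ.
New steady state M_∞ = F₁/k = F₁·τ = 136.4 × 4.565 = 622.63 kg.
M(t) = M_∞ + (M₀ − M_∞)·e^(−t/τ); t/τ = 7.29/4.565 = 1.597, so e^(−t/τ) = 0.2025.
M(t) = 622.63 − 342.6 × 0.2025 = 553.25 kg.

553 kg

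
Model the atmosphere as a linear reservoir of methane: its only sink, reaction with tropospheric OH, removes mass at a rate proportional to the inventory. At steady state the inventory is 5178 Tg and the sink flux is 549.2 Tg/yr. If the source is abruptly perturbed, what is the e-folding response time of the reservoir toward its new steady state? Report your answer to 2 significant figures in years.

9.4 yr

For a linear reservoir the response time equals the residence time τ = M/F.
τ = 5178 / 549.2 = 9.428 yr.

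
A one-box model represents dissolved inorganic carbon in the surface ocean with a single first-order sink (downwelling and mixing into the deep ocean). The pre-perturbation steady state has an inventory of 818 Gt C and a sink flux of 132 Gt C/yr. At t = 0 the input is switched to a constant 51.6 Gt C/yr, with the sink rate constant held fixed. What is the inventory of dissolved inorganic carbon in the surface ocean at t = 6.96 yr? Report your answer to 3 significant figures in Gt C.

482 Gt C

Residence time τ = M₀/F₀ = 6.197 yr. The eventual steady state is M_∞ = M₀·(F₁/F₀) = 818 × 51.6/132 = 319.76 Gt C.
The anomaly ΔM(t) = M(t) − M_∞ decays as ΔM₀·e^(−t/τ) with ΔM₀ = 818 − 319.76 = 498.2 Gt C.
At t = 6.96 yr, e^(−t/τ) = e^(−1.123) = 0.3253, so ΔM = 162.1 Gt C and M = 319.76 + 162.1 = 481.82 Gt C.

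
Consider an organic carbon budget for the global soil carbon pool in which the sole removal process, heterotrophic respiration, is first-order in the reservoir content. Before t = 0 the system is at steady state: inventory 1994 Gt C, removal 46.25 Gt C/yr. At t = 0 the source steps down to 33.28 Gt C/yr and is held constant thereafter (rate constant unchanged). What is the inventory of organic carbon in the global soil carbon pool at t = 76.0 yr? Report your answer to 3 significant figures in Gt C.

1530 Gt C

Residence time τ = M₀/F₀ = 43.11 yr. The eventual steady state is M_∞ = M₀·(F₁/F₀) = 1994 × 33.28/46.25 = 1434.8 Gt C.
The anomaly ΔM(t) = M(t) − M_∞ decays as ΔM₀·e^(−t/τ) with ΔM₀ = 1994 − 1434.8 = 559.2 Gt C.
At t = 76.0 yr, e^(−t/τ) = e^(−1.763) = 0.1716, so ΔM = 95.94 Gt C and M = 1434.8 + 95.94 = 1530.8 Gt C.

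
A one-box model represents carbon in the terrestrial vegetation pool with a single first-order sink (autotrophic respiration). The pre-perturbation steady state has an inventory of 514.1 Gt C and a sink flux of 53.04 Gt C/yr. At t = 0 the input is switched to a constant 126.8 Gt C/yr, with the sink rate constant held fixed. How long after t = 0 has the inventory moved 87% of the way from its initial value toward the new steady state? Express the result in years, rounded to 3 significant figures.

19.8 yr

τ = M₀/F₀ = 514.1/53.04 = 9.693 yr.
The remaining gap fraction is e^(−t/τ); 87% covered ⇒ e^(−t/τ) = 0.130.
t = −τ ln(0.130) = 9.693 × 2.040 = 19.78 yr.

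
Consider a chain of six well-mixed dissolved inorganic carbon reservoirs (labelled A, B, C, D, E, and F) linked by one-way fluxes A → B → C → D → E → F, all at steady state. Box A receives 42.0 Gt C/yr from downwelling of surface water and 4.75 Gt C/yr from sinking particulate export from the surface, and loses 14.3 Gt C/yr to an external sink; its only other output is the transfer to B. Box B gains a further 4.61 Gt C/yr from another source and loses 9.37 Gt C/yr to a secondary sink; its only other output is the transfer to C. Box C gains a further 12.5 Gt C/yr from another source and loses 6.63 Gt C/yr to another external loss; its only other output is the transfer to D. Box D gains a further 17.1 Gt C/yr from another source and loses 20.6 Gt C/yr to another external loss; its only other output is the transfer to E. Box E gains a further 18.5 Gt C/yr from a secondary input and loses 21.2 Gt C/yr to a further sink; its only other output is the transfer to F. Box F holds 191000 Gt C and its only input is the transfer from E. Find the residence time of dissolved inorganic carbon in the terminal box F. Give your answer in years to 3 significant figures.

6980 yr

Box A: F(A→B) = (42.0 + 4.75) − 14.3 = 32.450 Gt C/yr.
Box B: F(B→C) = (32.450 + 4.61) − 9.37 = 27.690 Gt C/yr.
Box C: F(C→D) = (27.690 + 12.5) − 6.63 = 33.560 Gt C/yr.
Box D: F(D→E) = (33.560 + 17.1) − 20.6 = 30.060 Gt C/yr.
Box E: F(E→F) = (30.060 + 18.5) − 21.2 = 27.360 Gt C/yr.
Box F throughput = its input = 27.360 Gt C/yr; τ = 191000 / 27.360 = 6981 yr.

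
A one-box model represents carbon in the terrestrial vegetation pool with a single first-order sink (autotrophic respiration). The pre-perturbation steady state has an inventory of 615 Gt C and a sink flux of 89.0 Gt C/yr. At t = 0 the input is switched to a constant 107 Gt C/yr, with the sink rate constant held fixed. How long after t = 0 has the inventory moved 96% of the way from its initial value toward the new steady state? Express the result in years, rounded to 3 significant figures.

22.2 yr

τ = M₀/F₀ = 615/89.0 = 6.910 yr.
The remaining gap fraction is e^(−t/τ); 96% covered ⇒ e^(−t/τ) = 0.0400.
t = −τ ln(0.0400) = 6.910 × 3.219 = 22.24 yr.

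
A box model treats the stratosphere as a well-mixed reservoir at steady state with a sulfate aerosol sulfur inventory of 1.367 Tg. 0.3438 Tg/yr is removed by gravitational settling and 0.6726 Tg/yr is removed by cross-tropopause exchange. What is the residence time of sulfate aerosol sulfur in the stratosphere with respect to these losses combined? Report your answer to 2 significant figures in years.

Total removal = 0.3438 + 0.6726 = 1.0164 Tg/yr.
τ = M / ΣF_out = 1.367 / 1.0164 = 1.345 yr.

1.3 yr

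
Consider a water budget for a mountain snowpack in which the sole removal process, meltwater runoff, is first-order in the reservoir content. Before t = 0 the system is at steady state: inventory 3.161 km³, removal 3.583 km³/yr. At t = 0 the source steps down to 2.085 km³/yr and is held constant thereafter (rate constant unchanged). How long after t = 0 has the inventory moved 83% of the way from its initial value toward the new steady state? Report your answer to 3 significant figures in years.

1.56 yr

τ = M₀/F₀ = 3.161/3.583 = 0.8822 yr.
The remaining gap fraction is e^(−t/τ); 83% covered ⇒ e^(−t/τ) = 0.170.
t = −τ ln(0.170) = 0.8822 × 1.772 = 1.563 yr.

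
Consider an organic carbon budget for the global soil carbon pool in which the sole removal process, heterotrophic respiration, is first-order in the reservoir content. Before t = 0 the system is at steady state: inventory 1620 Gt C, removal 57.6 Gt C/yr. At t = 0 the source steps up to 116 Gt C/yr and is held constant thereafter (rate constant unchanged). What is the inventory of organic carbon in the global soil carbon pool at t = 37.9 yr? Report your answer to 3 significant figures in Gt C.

Residence time τ = M₀/F₀ = 28.12 yr. The eventual steady state is M_∞ = M₀·(F₁/F₀) = 1620 × 116/57.6 = 3262.5 Gt C.
The anomaly ΔM(t) = M(t) − M_∞ decays as ΔM₀·e^(−t/τ) with ΔM₀ = 1620 − 3262.5 = −1642 Gt C.
At t = 37.9 yr, e^(−t/τ) = e^(−1.348) = 0.2599, so ΔM = −426.8 Gt C and M = 3262.5 − 426.8 = 2835.7 Gt C.

2840 Gt C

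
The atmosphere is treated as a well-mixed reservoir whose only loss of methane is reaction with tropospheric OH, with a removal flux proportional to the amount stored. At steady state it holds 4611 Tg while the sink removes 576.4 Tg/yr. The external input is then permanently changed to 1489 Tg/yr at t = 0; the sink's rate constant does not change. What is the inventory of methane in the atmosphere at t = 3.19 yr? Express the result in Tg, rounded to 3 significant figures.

7010 Tg

τ = M₀/F₀ = 4611/576.4 = 8.000 yr; rate constant k = 1/τ.
New steady state M_∞ = F₁/k = F₁·τ = 1489 × 8.000 = 11911 Tg.
M(t) = M_∞ + (M₀ − M_∞)·e^(−t/τ); t/τ = 3.19/8.000 = 0.3988, so e^(−t/τ) = 0.6711.
M(t) = 11911 − 7300 × 0.6711 = 7011.8 Tg.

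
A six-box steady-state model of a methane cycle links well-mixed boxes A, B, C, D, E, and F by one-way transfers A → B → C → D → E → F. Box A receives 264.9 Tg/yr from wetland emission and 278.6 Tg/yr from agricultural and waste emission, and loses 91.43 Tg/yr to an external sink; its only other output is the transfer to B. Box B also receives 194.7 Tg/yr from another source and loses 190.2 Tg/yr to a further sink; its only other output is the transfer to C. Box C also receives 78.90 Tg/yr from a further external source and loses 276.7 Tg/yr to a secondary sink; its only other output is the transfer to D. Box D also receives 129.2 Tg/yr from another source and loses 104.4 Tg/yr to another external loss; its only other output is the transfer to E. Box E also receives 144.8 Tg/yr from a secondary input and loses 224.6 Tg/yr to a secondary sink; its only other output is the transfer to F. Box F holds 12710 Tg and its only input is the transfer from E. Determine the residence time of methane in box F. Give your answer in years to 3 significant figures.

62.4 yr

Box A: F(A→B) = (264.9 + 278.6) − 91.43 = 452.07 Tg/yr.
Box B: F(B→C) = (452.07 + 194.7) − 190.2 = 456.57 Tg/yr.
Box C: F(C→D) = (456.57 + 78.90) − 276.7 = 258.77 Tg/yr.
Box D: F(D→E) = (258.77 + 129.2) − 104.4 = 283.57 Tg/yr.
Box E: F(E→F) = (283.57 + 144.8) − 224.6 = 203.77 Tg/yr.
Box F throughput = its input = 203.77 Tg/yr; τ = 12710 / 203.77 = 62.37 yr.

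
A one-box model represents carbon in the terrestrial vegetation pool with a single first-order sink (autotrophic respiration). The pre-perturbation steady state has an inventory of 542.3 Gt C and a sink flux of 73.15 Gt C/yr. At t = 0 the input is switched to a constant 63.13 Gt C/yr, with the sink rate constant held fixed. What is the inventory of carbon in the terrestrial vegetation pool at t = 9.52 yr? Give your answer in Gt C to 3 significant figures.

489 Gt C

The sink rate constant is k = F₀/M₀ = 73.15/542.3 = 0.1349 yr⁻¹.
Solving dM/dt = F₁ − kM with M(0) = M₀ gives M(t) = F₁/k + (M₀ − F₁/k)·e^(−kt).
F₁/k = 63.13/0.1349 = 468.02 Gt C; kt = 0.1349 × 9.52 = 1.284, e^(−kt) = 0.2769.
M(9.52) = 468.02 + (542.3 − 468.02) × 0.2769 = 468.02 + 20.57 = 488.58 Gt C.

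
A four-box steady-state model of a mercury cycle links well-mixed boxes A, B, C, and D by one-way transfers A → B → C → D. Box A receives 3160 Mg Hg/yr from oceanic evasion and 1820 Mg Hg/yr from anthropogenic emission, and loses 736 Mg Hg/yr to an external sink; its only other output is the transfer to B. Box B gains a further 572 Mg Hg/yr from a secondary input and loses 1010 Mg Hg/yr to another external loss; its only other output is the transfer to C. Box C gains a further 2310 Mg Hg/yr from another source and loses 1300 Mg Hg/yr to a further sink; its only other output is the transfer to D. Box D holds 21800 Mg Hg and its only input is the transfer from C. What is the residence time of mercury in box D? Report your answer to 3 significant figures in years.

4.53 yr

Box A: F(A→B) = (3160 + 1820) − 736 = 4244.0 Mg Hg/yr.
Box B: F(B→C) = (4244.0 + 572) − 1010 = 3806.0 Mg Hg/yr.
Box C: F(C→D) = (3806.0 + 2310) − 1300 = 4816.0 Mg Hg/yr.
Box D throughput = its input = 4816.0 Mg Hg/yr; τ = 21800 / 4816.0 = 4.527 yr.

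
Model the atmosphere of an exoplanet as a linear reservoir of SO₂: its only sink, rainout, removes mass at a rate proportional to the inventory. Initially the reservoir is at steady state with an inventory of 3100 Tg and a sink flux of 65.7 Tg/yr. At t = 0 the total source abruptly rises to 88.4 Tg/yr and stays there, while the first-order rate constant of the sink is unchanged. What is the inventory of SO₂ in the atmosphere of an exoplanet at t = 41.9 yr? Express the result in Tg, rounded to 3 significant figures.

τ = M₀/F₀ = 3100/65.7 = 47.18 yr; rate constant k = 1/τ.
New steady state M_∞ = F₁/k = F₁·τ = 88.4 × 47.18 = 4171.1 Tg.
M(t) = M_∞ + (M₀ − M_∞)·e^(−t/τ); t/τ = 41.9/47.18 = 0.8880, so e^(−t/τ) = 0.4115.
M(t) = 4171.1 − 1071 × 0.4115 = 3730.4 Tg.

3730 Tg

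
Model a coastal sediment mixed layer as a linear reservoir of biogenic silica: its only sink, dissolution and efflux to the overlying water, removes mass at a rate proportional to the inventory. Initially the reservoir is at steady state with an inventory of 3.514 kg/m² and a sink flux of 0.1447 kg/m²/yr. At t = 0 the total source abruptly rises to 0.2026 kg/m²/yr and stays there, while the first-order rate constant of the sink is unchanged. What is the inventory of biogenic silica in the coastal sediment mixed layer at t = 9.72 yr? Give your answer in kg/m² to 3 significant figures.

Residence time τ = M₀/F₀ = 24.28 yr. The eventual steady state is M_∞ = M₀·(F₁/F₀) = 3.514 × 0.2026/0.1447 = 4.9201 kg/m².
The anomaly ΔM(t) = M(t) − M_∞ decays as ΔM₀·e^(−t/τ) with ΔM₀ = 3.514 − 4.9201 = −1.406 kg/m².
At t = 9.72 yr, e^(−t/τ) = e^(−0.4003) = 0.6702, so ΔM = −0.9423 kg/m² and M = 4.9201 − 0.9423 = 3.9778 kg/m².

3.98 kg/m²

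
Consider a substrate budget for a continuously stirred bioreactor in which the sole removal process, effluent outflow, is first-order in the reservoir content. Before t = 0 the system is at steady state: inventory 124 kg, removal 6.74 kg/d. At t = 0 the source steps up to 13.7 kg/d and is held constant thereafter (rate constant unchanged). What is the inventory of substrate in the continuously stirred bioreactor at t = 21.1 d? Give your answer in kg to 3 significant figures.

211 kg

Residence time τ = M₀/F₀ = 18.40 d. The eventual steady state is M_∞ = M₀·(F₁/F₀) = 124 × 13.7/6.74 = 252.05 kg.
The anomaly ΔM(t) = M(t) − M_∞ decays as ΔM₀·e^(−t/τ) with ΔM₀ = 124 − 252.05 = −128.0 kg.
At t = 21.1 d, e^(−t/τ) = e^(−1.147) = 0.3176, so ΔM = −40.67 kg and M = 252.05 − 40.67 = 211.38 kg.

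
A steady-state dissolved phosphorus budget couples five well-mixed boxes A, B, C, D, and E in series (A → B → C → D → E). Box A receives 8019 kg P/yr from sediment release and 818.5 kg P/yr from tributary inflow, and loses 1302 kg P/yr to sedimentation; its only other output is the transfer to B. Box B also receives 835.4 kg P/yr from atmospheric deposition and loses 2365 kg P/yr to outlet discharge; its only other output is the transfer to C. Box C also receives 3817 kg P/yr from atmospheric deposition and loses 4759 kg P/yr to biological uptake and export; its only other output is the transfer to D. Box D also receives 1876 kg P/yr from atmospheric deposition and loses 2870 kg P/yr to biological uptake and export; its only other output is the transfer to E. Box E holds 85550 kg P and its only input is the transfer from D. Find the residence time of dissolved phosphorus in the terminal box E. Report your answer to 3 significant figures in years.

Box A: F(A→B) = (8019 + 818.5) − 1302 = 7535.5 kg P/yr.
Box B: F(B→C) = (7535.5 + 835.4) − 2365 = 6005.9 kg P/yr.
Box C: F(C→D) = (6005.9 + 3817) − 4759 = 5063.9 kg P/yr.
Box D: F(D→E) = (5063.9 + 1876) − 2870 = 4069.9 kg P/yr.
Box E throughput = its input = 4069.9 kg P/yr; τ = 85550 / 4069.9 = 21.02 yr.

21.0 yr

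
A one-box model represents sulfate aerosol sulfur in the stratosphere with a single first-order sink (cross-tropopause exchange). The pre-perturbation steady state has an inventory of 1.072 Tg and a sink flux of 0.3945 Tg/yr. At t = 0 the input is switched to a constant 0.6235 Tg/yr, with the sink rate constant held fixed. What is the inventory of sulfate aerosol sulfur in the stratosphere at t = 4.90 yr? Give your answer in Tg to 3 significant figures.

τ = M₀/F₀ = 1.072/0.3945 = 2.717 yr; rate constant k = 1/τ.
New steady state M_∞ = F₁/k = F₁·τ = 0.6235 × 2.717 = 1.6943 Tg.
M(t) = M_∞ + (M₀ − M_∞)·e^(−t/τ); t/τ = 4.90/2.717 = 1.803, so e^(−t/τ) = 0.1648.
M(t) = 1.6943 − 0.6223 × 0.1648 = 1.5917 Tg.

1.59 Tg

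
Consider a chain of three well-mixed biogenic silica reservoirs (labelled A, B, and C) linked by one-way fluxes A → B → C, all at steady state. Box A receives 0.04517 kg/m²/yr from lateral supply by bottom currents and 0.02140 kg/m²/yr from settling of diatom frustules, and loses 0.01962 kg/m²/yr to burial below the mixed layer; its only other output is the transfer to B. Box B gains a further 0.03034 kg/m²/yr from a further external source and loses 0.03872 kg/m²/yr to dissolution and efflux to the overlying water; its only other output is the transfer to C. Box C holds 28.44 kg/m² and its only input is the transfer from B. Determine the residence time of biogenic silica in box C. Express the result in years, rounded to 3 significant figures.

Box A: F(A→B) = (0.04517 + 0.02140) − 0.01962 = 0.046950 kg/m²/yr.
Box B: F(B→C) = (0.046950 + 0.03034) − 0.03872 = 0.038570 kg/m²/yr.
Box C throughput = its input = 0.038570 kg/m²/yr; τ = 28.44 / 0.038570 = 737.4 yr.

737 yr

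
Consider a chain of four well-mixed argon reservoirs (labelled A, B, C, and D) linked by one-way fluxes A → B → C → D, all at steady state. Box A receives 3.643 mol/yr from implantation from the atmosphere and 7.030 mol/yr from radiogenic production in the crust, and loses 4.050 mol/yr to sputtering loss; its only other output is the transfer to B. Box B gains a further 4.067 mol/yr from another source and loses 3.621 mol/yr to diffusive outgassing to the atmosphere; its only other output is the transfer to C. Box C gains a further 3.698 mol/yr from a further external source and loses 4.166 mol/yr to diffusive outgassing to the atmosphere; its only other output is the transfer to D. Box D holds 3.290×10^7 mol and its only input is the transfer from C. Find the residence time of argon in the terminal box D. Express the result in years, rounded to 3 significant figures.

Box A: F(A→B) = (3.643 + 7.030) − 4.050 = 6.6230 mol/yr.
Box B: F(B→C) = (6.6230 + 4.067) − 3.621 = 7.0690 mol/yr.
Box C: F(C→D) = (7.0690 + 3.698) − 4.166 = 6.6010 mol/yr.
Box D throughput = its input = 6.6010 mol/yr; τ = 3.290×10^7 / 6.6010 = 4.984×10^6 yr.

4.98×10^6 yr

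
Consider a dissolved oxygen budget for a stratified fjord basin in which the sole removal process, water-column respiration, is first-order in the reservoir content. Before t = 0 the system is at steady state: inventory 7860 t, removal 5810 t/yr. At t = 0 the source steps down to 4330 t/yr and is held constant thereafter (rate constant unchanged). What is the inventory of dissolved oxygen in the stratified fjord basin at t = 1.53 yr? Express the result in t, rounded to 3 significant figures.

6500 t

τ = M₀/F₀ = 7860/5810 = 1.353 yr; rate constant k = 1/τ.
New steady state M_∞ = F₁/k = F₁·τ = 4330 × 1.353 = 5857.8 t.
M(t) = M_∞ + (M₀ − M_∞)·e^(−t/τ); t/τ = 1.53/1.353 = 1.131, so e^(−t/τ) = 0.3227.
M(t) = 5857.8 + 2002 × 0.3227 = 6504.0 t.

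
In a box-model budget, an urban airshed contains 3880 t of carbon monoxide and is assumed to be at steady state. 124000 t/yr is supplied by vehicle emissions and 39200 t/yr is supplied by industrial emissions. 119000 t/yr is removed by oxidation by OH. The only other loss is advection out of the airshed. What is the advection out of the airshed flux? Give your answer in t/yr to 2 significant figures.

At steady state ΣF_in = ΣF_out.
ΣF_in = 124000 + 39200 = 163200 t/yr.
Advection out of the airshed flux = ΣF_in − (119000) = 163200 − 119000 = 44200 t/yr.

44000 t/yr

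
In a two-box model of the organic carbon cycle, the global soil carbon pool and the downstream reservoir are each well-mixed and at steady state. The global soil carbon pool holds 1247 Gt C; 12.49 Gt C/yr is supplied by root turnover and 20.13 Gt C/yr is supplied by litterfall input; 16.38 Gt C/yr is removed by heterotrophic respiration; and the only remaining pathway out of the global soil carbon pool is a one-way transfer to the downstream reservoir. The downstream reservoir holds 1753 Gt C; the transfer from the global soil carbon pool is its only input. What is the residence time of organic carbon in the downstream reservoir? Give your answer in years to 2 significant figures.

110 yr

Balance the global soil carbon pool: ΣF_in = 12.49 + 20.13 = 32.620 Gt C/yr.
Transfer to the downstream reservoir = ΣF_in − (16.38) = 16.240 Gt C/yr.
At steady state the output of the downstream reservoir equals its input, 16.240 Gt C/yr.
τ = M / F = 1753 / 16.240 = 107.9 yr.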